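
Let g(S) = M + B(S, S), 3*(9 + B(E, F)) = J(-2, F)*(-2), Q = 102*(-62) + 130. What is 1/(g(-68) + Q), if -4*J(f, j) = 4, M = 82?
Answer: -3/18361 ≈ -0.00016339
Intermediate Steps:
J(f, j) = -1 (J(f, j) = -1/4*4 = -1)
Q = -6194 (Q = -6324 + 130 = -6194)
B(E, F) = -25/3 (B(E, F) = -9 + (-1*(-2))/3 = -9 + (1/3)*2 = -9 + 2/3 = -25/3)
g(S) = 221/3 (g(S) = 82 - 25/3 = 221/3)
1/(g(-68) + Q) = 1/(221/3 - 6194) = 1/(-18361/3) = -3/18361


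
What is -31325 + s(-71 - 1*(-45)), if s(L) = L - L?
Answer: -31325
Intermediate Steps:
s(L) = 0
-31325 + s(-71 - 1*(-45)) = -31325 + 0 = -31325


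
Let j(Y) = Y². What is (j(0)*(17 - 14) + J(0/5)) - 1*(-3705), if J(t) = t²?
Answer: 3705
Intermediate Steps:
(j(0)*(17 - 14) + J(0/5)) - 1*(-3705) = (0²*(17 - 14) + (0/5)²) - 1*(-3705) = (0*3 + (0*(⅕))²) + 3705 = (0 + 0²) + 3705 = (0 + 0) + 3705 = 0 + 3705 = 3705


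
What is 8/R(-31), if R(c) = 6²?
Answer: 2/9 ≈ 0.22222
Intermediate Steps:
R(c) = 36
8/R(-31) = 8/36 = 8*(1/36) = 2/9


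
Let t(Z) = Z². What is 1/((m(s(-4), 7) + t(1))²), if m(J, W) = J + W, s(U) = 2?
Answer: 1/100 ≈ 0.010000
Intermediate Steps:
1/((m(s(-4), 7) + t(1))²) = 1/(((2 + 7) + 1²)²) = 1/((9 + 1)²) = 1/(10²) = 1/100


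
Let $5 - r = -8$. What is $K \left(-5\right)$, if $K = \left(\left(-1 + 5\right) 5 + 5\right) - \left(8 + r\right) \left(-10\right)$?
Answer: $-1175$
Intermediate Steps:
$r = 13$ ($r = 5 - -8 = 5 + 8 = 13$)
$K = 235$ ($K = \left(\left(-1 + 5\right) 5 + 5\right) - \left(8 + 13\right) \left(-10\right) = \left(4 \cdot 5 + 5\right) - 21 \left(-10\right) = \left(20 + 5\right) - -210 = 25 + 210 = 235$)
$K \left(-5\right) = 235 \left(-5\right) = -1175$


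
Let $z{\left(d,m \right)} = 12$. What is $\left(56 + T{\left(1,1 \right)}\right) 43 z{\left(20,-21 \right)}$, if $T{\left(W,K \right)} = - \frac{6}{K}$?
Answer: $25800$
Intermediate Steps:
$\left(56 + T{\left(1,1 \right)}\right) 43 z{\left(20,-21 \right)} = \left(56 - \frac{6}{1}\right) 43 \cdot 12 = \left(56 - 6\right) 43 \cdot 12 = 50 \cdot 43 \cdot 12 = 2150 \cdot 12 = 25800$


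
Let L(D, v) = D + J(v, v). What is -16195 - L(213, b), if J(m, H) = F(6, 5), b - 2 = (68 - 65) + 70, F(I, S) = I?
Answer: -16414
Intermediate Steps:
b = 75 (b = 2 + ((68 - 65) + 70) = 2 + (3 + 70) = 2 + 73 = 75)
J(m, H) = 6
L(D, v) = 6 + D (L(D, v) = D + 6 = 6 + D)
-16195 - L(213, b) = -16195 - (6 + 213) = -16195 - 1*219 = -16195 - 219 = -16414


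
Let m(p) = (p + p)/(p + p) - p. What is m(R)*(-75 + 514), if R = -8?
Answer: 3951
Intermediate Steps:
m(p) = 1 - p (m(p) = (2*p)/((2*p)) - p = (2*p)*(1/(2*p)) - p = 1 - p)
m(R)*(-75 + 514) = (1 - 1*(-8))*(-75 + 514) = (1 + 8)*439 = 9*439 = 3951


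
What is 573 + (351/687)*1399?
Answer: 294900/229 ≈ 1287.8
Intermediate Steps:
573 + (351/687)*1399 = 573 + (351*(1/687))*1399 = 573 + (117/229)*1399 = 573 + 163683/229 = 294900/229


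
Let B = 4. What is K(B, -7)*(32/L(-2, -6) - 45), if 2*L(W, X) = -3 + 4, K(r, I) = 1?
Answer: 19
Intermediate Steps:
L(W, X) = 1/2 (L(W, X) = (-3 + 4)/2 = (1/2)*1 = 1/2)
K(B, -7)*(32/L(-2, -6) - 45) = 1*(32/(1/2) - 45) = 1*(32*2 - 45) = 1*(64 - 45) = 1*19 = 19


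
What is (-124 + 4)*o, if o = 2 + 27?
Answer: -3480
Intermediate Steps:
o = 29
(-124 + 4)*o = (-124 + 4)*29 = -120*29 = -3480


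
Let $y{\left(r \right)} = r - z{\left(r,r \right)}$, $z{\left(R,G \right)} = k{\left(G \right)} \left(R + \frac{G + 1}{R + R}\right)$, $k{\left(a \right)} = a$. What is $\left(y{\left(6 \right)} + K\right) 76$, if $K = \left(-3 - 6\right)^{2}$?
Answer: $3610$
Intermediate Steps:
$z{\left(R,G \right)} = G \left(R + \frac{1 + G}{2 R}\right)$ ($z{\left(R,G \right)} = G \left(R + \frac{G + 1}{R + R}\right) = G \left(R + \frac{1 + G}{2 R}\right)$)
$y{\left(r \right)} = - \frac{1}{2} + \frac{r}{2} - r^{2}$ ($y{\left(r \right)} = r - \frac{r \left(1 + r + 2 r^{2}\right)}{2 r} = r - \left(\frac{1}{2} + r^{2} + \frac{r}{2}\right) = - \frac{1}{2} + \frac{r}{2} - r^{2}$)
$K = 81$ ($K = \left(-9\right)^{2} = 81$)
$\left(y{\left(6 \right)} + K\right) 76 = \left(\left(- \frac{1}{2} + \frac{1}{2} \cdot 6 - 6^{2}\right) + 81\right) 76 = \left(\left(- \frac{1}{2} + 3 - 36\right) + 81\right) 76 = \left(- \frac{67}{2} + 81\right) 76 = \frac{95}{2} \cdot 76 = 3610$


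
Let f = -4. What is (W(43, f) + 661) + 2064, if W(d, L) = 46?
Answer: 2771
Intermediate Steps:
(W(43, f) + 661) + 2064 = (46 + 661) + 2064 = 707 + 2064 = 2771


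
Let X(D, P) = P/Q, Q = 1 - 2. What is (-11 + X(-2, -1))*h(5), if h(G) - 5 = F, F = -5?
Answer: 0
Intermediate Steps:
Q = -1
X(D, P) = -P (X(D, P) = P/(-1) = P*(-1) = -P)
h(G) = 0 (h(G) = 5 - 5 = 0)
(-11 + X(-2, -1))*h(5) = (-11 - 1*(-1))*0 = (-11 + 1)*0 = -10*0 = 0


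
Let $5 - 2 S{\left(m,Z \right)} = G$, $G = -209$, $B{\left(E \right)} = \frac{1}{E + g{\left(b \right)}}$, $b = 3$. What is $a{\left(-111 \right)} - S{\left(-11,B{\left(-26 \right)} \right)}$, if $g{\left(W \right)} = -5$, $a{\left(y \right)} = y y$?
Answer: $12214$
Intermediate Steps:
$a{\left(y \right)} = y^{2}$
$B{\left(E \right)} = \frac{1}{-5 + E}$ ($B{\left(E \right)} = \frac{1}{E - 5} = \frac{1}{-5 + E}$)
$S{\left(m,Z \right)} = 107$ ($S{\left(m,Z \right)} = \frac{5}{2} - - \frac{209}{2} = \frac{5}{2} + \frac{209}{2} = 107$)
$a{\left(-111 \right)} - S{\left(-11,B{\left(-26 \right)} \right)} = \left(-111\right)^{2} - 107 = 12321 - 107 = 12214$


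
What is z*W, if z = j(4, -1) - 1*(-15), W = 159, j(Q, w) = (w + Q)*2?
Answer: 3339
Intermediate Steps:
j(Q, w) = 2*Q + 2*w (j(Q, w) = (Q + w)*2 = 2*Q + 2*w)
z = 21 (z = (2*4 + 2*(-1)) - 1*(-15) = (8 - 2) + 15 = 6 + 15 = 21)
z*W = 21*159 = 3339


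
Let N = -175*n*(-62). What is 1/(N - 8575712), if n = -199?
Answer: -1/10734862 ≈ -9.3154e-8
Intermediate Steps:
N = -2159150 (N = -175*(-199)*(-62) = 34825*(-62) = -2159150)
1/(N - 8575712) = 1/(-2159150 - 8575712) = 1/(-10734862) = -1/10734862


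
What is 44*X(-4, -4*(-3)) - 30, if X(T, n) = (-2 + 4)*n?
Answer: 1026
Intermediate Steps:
X(T, n) = 2*n
44*X(-4, -4*(-3)) - 30 = 44*(2*(-4*(-3))) - 30 = 44*(2*12) - 30 = 44*24 - 30 = 1056 - 30 = 1026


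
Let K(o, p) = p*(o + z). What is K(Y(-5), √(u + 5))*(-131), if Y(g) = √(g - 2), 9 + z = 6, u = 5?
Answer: 131*√10*(3 - I*√7) ≈ 1242.8 - 1096.0*I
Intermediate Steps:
z = -3 (z = -9 + 6 = -3)
Y(g) = √(-2 + g)
K(o, p) = p*(-3 + o) (K(o, p) = p*(o - 3) = p*(-3 + o))
K(Y(-5), √(u + 5))*(-131) = (√(5 + 5)*(-3 + √(-2 - 5)))*(-131) = (√10*(-3 + √(-7)))*(-131) = (√10*(-3 + I*√7))*(-131) = -131*√10*(-3 + I*√7)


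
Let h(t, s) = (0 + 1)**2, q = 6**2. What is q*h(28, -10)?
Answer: 36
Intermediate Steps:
q = 36
h(t, s) = 1 (h(t, s) = 1**2 = 1)
q*h(28, -10) = 36*1 = 36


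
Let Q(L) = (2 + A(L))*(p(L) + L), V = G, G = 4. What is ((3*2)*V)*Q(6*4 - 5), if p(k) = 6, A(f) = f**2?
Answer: 217800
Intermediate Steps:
V = 4
Q(L) = (2 + L**2)*(6 + L)
((3*2)*V)*Q(6*4 - 5) = ((3*2)*4)*(12 + (6*4 - 5)**3 + 2*(6*4 - 5) + 6*(6*4 - 5)**2) = (6*4)*(12 + (24 - 5)**3 + 2*(24 - 5) + 6*(24 - 5)**2) = 24*(12 + 19**3 + 2*19 + 6*19**2) = 24*(12 + 6859 + 38 + 6*361) = 24*(12 + 6859 + 38 + 2166) = 24*9075 = 217800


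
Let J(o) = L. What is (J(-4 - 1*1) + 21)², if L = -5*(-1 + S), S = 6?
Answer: 16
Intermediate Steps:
L = -25 (L = -5*(-1 + 6) = -5*5 = -25)
J(o) = -25
(J(-4 - 1*1) + 21)² = (-25 + 21)² = (-4)² = 16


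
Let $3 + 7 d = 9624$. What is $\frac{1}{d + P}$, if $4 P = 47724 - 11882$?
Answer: $\frac{14}{144689} \approx 9.6759 \cdot 10^{-5}$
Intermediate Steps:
$d = \frac{9621}{7}$ ($d = - \frac{3}{7} + \frac{1}{7} \cdot 9624 = - \frac{3}{7} + \frac{9624}{7} = \frac{9621}{7} \approx 1374.4$)
$P = \frac{17921}{2}$ ($P = \frac{47724 - 11882}{4} = \frac{1}{4} \cdot 35842 = \frac{17921}{2} \approx 8960.5$)
$\frac{1}{d + P} = \frac{1}{\frac{9621}{7} + \frac{17921}{2}} = \frac{1}{\frac{144689}{14}} = \frac{14}{144689}$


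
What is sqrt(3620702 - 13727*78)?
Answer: 2*sqrt(637499) ≈ 1596.9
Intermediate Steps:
sqrt(3620702 - 13727*78) = sqrt(3620702 - 1070706) = sqrt(2549996) = 2*sqrt(637499)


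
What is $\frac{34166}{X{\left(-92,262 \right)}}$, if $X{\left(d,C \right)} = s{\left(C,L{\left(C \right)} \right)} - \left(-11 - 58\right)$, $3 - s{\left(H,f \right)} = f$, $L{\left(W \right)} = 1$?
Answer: $\frac{34166}{71} \approx 481.21$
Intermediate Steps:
$s{\left(H,f \right)} = 3 - f$
$X{\left(d,C \right)} = 71$ ($X{\left(d,C \right)} = \left(3 - 1\right) - \left(-11 - 58\right) = \left(3 - 1\right) - -69 = 2 + 69 = 71$)
$\frac{34166}{X{\left(-92,262 \right)}} = \frac{34166}{71}$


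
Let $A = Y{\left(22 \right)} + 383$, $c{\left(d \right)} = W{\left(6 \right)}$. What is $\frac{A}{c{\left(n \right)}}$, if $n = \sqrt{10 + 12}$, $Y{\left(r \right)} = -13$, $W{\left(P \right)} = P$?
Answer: $\frac{185}{3} \approx 61.667$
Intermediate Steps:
$n = \sqrt{22} \approx 4.6904$
$c{\left(d \right)} = 6$
$A = 370$ ($A = -13 + 383 = 370$)
$\frac{A}{c{\left(n \right)}} = \frac{370}{6} = 370 \cdot \frac{1}{6} = \frac{185}{3}$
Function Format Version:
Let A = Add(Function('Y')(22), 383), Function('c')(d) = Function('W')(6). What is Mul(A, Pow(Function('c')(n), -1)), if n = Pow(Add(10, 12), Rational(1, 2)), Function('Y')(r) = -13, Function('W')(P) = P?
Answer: Rational(185, 3) ≈ 61.667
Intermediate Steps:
n = Pow(22, Rational(1, 2)) ≈ 4.6904
Function('c')(d) = 6
A = 370 (A = Add(-13, 383) = 370)
Mul(A, Pow(Function('c')(n), -1)) = Mul(370, Pow(6, -1)) = Mul(370, Rational(1, 6)) = Rational(185, 3)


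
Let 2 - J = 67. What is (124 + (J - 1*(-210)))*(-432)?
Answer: -116208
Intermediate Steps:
J = -65 (J = 2 - 1*67 = 2 - 67 = -65)
(124 + (J - 1*(-210)))*(-432) = (124 + (-65 - 1*(-210)))*(-432) = (124 + (-65 + 210))*(-432) = (124 + 145)*(-432) = 269*(-432) = -116208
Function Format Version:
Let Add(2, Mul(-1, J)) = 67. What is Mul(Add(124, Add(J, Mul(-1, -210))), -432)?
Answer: -116208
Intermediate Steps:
J = -65 (J = Add(2, Mul(-1, 67)) = Add(2, -67) = -65)
Mul(Add(124, Add(J, Mul(-1, -210))), -432) = Mul(Add(124, Add(-65, Mul(-1, -210))), -432) = Mul(Add(124, Add(-65, 210)), -432) = Mul(Add(124, 145), -432) = Mul(269, -432) = -116208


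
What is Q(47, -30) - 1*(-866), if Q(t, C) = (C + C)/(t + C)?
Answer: 14662/17 ≈ 862.47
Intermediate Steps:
Q(t, C) = 2*C/(C + t) (Q(t, C) = (2*C)/(C + t) = 2*C/(C + t))
Q(47, -30) - 1*(-866) = 2*(-30)/(-30 + 47) - 1*(-866) = 2*(-30)/17 + 866 = 2*(-30)*(1/17) + 866 = -60/17 + 866 = 14662/17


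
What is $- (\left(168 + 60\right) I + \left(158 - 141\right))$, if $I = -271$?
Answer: $61771$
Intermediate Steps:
$- (\left(168 + 60\right) I + \left(158 - 141\right)) = - (\left(168 + 60\right) \left(-271\right) + \left(158 - 141\right)) = - (228 \left(-271\right) + \left(158 - 141\right)) = - (-61788 + 17) = \left(-1\right) \left(-61771\right) = 61771$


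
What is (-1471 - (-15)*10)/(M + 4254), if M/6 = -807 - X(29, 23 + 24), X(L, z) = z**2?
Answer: 1321/13842 ≈ 0.095434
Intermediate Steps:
M = -18096 (M = 6*(-807 - (23 + 24)**2) = 6*(-807 - 1*47**2) = 6*(-807 - 1*2209) = 6*(-807 - 2209) = 6*(-3016) = -18096)
(-1471 - (-15)*10)/(M + 4254) = (-1471 - (-15)*10)/(-18096 + 4254) = (-1471 - 15*(-10))/(-13842) = (-1471 + 150)*(-1/13842) = -1321*(-1/13842) = 1321/13842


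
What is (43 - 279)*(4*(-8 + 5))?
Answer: 2832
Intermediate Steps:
(43 - 279)*(4*(-8 + 5)) = -944*(-3) = -236*(-12) = 2832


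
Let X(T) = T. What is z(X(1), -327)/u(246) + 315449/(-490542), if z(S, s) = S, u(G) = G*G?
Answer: -3181536857/4947606612 ≈ -0.64305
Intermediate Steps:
u(G) = G²
z(X(1), -327)/u(246) + 315449/(-490542) = 1/246² + 315449/(-490542) = 1/60516 + 315449*(-1/490542) = 1*(1/60516) - 315449/490542 = 1/60516 - 315449/490542 = -3181536857/4947606612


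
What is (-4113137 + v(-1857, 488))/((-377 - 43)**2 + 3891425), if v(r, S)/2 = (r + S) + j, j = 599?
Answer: -4114677/4067825 ≈ -1.0115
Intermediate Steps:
v(r, S) = 1198 + 2*S + 2*r (v(r, S) = 2*((r + S) + 599) = 2*((S + r) + 599) = 2*(599 + S + r) = 1198 + 2*S + 2*r)
(-4113137 + v(-1857, 488))/((-377 - 43)**2 + 3891425) = (-4113137 + (1198 + 2*488 + 2*(-1857)))/((-377 - 43)**2 + 3891425) = (-4113137 + (1198 + 976 - 3714))/((-420)**2 + 3891425) = (-4113137 - 1540)/(176400 + 3891425) = -4114677/4067825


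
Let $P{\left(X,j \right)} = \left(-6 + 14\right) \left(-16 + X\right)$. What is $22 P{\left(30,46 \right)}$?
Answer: $2464$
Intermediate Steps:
$P{\left(X,j \right)} = -128 + 8 X$ ($P{\left(X,j \right)} = 8 \left(-16 + X\right) = -128 + 8 X$)
$22 P{\left(30,46 \right)} = 22 \left(-128 + 8 \cdot 30\right) = 22 \left(-128 + 240\right) = 22 \cdot 112 = 2464$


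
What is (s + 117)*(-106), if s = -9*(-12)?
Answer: -23850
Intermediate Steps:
s = 108
(s + 117)*(-106) = (108 + 117)*(-106) = 225*(-106) = -23850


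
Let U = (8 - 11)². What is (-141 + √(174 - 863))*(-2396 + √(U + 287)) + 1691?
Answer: 1691 + 2*(141 - I*√689)*(1198 - √74) ≈ 3.371e+5 - 62441.0*I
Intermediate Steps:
U = 9 (U = (-3)² = 9)
(-141 + √(174 - 863))*(-2396 + √(U + 287)) + 1691 = (-141 + √(174 - 863))*(-2396 + √(9 + 287)) + 1691 = (-141 + √(-689))*(-2396 + √296) + 1691 = (-141 + I*√689)*(-2396 + 2*√74) + 1691 = (-2396 + 2*√74)*(-141 + I*√689) + 1691 = 1691 + (-2396 + 2*√74)*(-141 + I*√689)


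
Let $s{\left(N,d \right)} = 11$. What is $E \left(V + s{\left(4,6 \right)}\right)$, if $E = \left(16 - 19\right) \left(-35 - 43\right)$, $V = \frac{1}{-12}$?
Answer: $\frac{5109}{2} \approx 2554.5$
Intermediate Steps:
$V = - \frac{1}{12} \approx -0.083333$
$E = 234$ ($E = \left(-3\right) \left(-78\right) = 234$)
$E \left(V + s{\left(4,6 \right)}\right) = 234 \left(- \frac{1}{12} + 11\right) = 234 \cdot \frac{131}{12} = \frac{5109}{2}$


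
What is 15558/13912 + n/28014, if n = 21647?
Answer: 184248719/97432692 ≈ 1.8910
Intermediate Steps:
15558/13912 + n/28014 = 15558/13912 + 21647/28014 = 15558*(1/13912) + 21647*(1/28014) = 7779/6956 + 21647/28014 = 184248719/97432692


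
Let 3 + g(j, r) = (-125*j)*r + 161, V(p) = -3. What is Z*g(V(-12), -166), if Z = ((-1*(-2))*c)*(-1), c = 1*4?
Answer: 496736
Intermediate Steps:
c = 4
g(j, r) = 158 - 125*j*r (g(j, r) = -3 + ((-125*j)*r + 161) = -3 + (-125*j*r + 161) = -3 + (161 - 125*j*r) = 158 - 125*j*r)
Z = -8 (Z = (-1*(-2)*4)*(-1) = (2*4)*(-1) = 8*(-1) = -8)
Z*g(V(-12), -166) = -8*(158 - 125*(-3)*(-166)) = -8*(158 - 62250) = -8*(-62092) = 496736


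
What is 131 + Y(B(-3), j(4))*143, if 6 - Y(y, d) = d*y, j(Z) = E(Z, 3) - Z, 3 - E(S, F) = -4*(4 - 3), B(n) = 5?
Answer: -1156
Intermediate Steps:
E(S, F) = 7 (E(S, F) = 3 - (-4)*(4 - 3) = 3 - (-4) = 3 - 1*(-4) = 3 + 4 = 7)
j(Z) = 7 - Z
Y(y, d) = 6 - d*y
131 + Y(B(-3), j(4))*143 = 131 + (6 - 1*(7 - 1*4)*5)*143 = 131 + (6 - 1*(7 - 4)*5)*143 = 131 + (6 - 1*3*5)*143 = 131 + (6 - 15)*143 = 131 - 9*143 = 131 - 1287 = -1156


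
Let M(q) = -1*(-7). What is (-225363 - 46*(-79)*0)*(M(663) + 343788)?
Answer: -77478672585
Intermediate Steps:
M(q) = 7
(-225363 - 46*(-79)*0)*(M(663) + 343788) = (-225363 - 46*(-79)*0)*(7 + 343788) = (-225363 + 3634*0)*343795 = (-225363 + 0)*343795 = -225363*343795 = -77478672585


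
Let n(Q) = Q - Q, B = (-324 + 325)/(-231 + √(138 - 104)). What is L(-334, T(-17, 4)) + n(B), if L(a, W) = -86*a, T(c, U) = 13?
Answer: 28724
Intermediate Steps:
B = 1/(-231 + √34) ≈ -0.0044411
n(Q) = 0
L(-334, T(-17, 4)) + n(B) = -86*(-334) + 0 = 28724 + 0 = 28724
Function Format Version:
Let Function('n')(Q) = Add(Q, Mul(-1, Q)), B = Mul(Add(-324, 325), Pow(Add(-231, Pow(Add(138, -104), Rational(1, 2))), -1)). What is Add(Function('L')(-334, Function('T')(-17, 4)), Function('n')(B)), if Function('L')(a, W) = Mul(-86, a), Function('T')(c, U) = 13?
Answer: 28724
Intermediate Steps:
B = Pow(Add(-231, Pow(34, Rational(1, 2))), -1) (B = Mul(1, Pow(Add(-231, Pow(34, Rational(1, 2))), -1)) = Pow(Add(-231, Pow(34, Rational(1, 2))), -1) ≈ -0.0044411)
Function('n')(Q) = 0
Add(Function('L')(-334, Function('T')(-17, 4)), Function('n')(B)) = Add(Mul(-86, -334), 0) = Add(28724, 0) = 28724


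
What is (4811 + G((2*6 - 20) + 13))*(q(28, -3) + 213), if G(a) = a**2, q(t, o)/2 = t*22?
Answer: 6988020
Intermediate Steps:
q(t, o) = 44*t (q(t, o) = 2*(t*22) = 2*(22*t) = 44*t)
(4811 + G((2*6 - 20) + 13))*(q(28, -3) + 213) = (4811 + ((2*6 - 20) + 13)**2)*(44*28 + 213) = (4811 + ((12 - 20) + 13)**2)*(1232 + 213) = (4811 + (-8 + 13)**2)*1445 = (4811 + 5**2)*1445 = (4811 + 25)*1445 = 4836*1445 = 6988020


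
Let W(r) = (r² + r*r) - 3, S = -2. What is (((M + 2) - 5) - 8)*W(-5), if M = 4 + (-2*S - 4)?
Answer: -329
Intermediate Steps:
M = 4 (M = 4 + (-2*(-2) - 4) = 4 + (4 - 4) = 4 + 0 = 4)
W(r) = -3 + 2*r² (W(r) = (r² + r²) - 3 = 2*r² - 3 = -3 + 2*r²)
(((M + 2) - 5) - 8)*W(-5) = (((4 + 2) - 5) - 8)*(-3 + 2*(-5)²) = ((6 - 5) - 8)*(-3 + 2*25) = (1 - 8)*(-3 + 50) = -7*47 = -329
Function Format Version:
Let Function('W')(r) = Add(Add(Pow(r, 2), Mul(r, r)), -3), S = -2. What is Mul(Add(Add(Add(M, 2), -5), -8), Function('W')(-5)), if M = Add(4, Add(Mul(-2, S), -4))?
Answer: -329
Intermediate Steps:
M = 4 (M = Add(4, Add(Mul(-2, -2), -4)) = Add(4, Add(4, -4)) = Add(4, 0) = 4)
Function('W')(r) = Add(-3, Mul(2, Pow(r, 2))) (Function('W')(r) = Add(Add(Pow(r, 2), Pow(r, 2)), -3) = Add(Mul(2, Pow(r, 2)), -3) = Add(-3, Mul(2, Pow(r, 2))))
Mul(Add(Add(Add(M, 2), -5), -8), Function('W')(-5)) = Mul(Add(Add(Add(4, 2), -5), -8), Add(-3, Mul(2, Pow(-5, 2)))) = Mul(Add(Add(6, -5), -8), Add(-3, Mul(2, 25))) = Mul(Add(1, -8), Add(-3, 50)) = Mul(-7, 47) = -329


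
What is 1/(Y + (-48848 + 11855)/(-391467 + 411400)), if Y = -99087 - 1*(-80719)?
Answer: -19933/366166337 ≈ -5.4437e-5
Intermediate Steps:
Y = -18368 (Y = -99087 + 80719 = -18368)
1/(Y + (-48848 + 11855)/(-391467 + 411400)) = 1/(-18368 + (-48848 + 11855)/(-391467 + 411400)) = 1/(-18368 - 36993/19933) = 1/(-366166337/19933) = -19933/366166337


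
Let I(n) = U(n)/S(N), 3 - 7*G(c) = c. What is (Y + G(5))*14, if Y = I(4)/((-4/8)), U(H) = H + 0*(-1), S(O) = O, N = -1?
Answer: 108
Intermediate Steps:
U(H) = H (U(H) = H + 0 = H)
G(c) = 3/7 - c/7
I(n) = -n (I(n) = n/(-1) = n*(-1) = -n)
Y = 8 (Y = (-1*4)/((-4/8)) = -4/((-4*⅛)) = -4/(-½) = -4*(-2) = 8)
(Y + G(5))*14 = (8 + (3/7 - ⅐*5))*14 = (8 + (3/7 - 5/7))*14 = (8 - 2/7)*14 = (54/7)*14 = 108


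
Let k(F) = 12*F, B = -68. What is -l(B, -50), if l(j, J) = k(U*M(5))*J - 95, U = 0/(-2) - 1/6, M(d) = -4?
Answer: 495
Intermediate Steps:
U = -⅙ (U = 0*(-½) - 1*⅙ = 0 - ⅙ = -⅙ ≈ -0.16667)
l(j, J) = -95 + 8*J (l(j, J) = (12*(-⅙*(-4)))*J - 95 = (12*(⅔))*J - 95 = 8*J - 95 = -95 + 8*J)
-l(B, -50) = -(-95 + 8*(-50)) = -(-95 - 400) = -1*(-495) = 495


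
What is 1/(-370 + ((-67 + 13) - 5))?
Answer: -1/429 ≈ -0.0023310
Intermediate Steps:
1/(-370 + ((-67 + 13) - 5)) = 1/(-370 + (-54 - 5)) = 1/(-370 - 59) = 1/(-429) = -1/429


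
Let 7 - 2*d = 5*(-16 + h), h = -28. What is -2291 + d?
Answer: -4355/2 ≈ -2177.5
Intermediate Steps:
d = 227/2 (d = 7/2 - 5*(-16 - 28)/2 = 7/2 - 5*(-44)/2 = 7/2 - ½*(-220) = 7/2 + 110 = 227/2 ≈ 113.50)
-2291 + d = -2291 + 227/2 = -4355/2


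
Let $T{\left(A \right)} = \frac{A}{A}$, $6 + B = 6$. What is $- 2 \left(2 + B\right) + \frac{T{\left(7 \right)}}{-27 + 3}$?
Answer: $- \frac{97}{24} \approx -4.0417$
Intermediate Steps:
$B = 0$ ($B = -6 + 6 = 0$)
$T{\left(A \right)} = 1$
$- 2 \left(2 + B\right) + \frac{T{\left(7 \right)}}{-27 + 3} = - 2 \left(2 + 0\right) + 1 \frac{1}{-27 + 3} = \left(-2\right) 2 + 1 \frac{1}{-24} = -4 + 1 \left(- \frac{1}{24}\right) = -4 - \frac{1}{24} = - \frac{97}{24}$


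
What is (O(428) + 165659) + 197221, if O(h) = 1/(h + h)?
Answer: 310625281/856 ≈ 3.6288e+5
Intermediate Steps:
O(h) = 1/(2*h)
(O(428) + 165659) + 197221 = ((½)/428 + 165659) + 197221 = ((½)*(1/428) + 165659) + 197221 = (1/856 + 165659) + 197221 = 141804105/856 + 197221 = 310625281/856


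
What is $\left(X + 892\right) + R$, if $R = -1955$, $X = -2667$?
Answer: $-3730$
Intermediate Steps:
$\left(X + 892\right) + R = \left(-2667 + 892\right) - 1955 = -1775 - 1955 = -3730$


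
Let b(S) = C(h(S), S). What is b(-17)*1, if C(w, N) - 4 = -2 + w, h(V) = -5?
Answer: -3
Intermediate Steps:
C(w, N) = 2 + w (C(w, N) = 4 + (-2 + w) = 2 + w)
b(S) = -3 (b(S) = 2 - 5 = -3)
b(-17)*1 = -3*1 = -3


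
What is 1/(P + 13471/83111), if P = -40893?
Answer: -83111/3398644652 ≈ -2.4454e-5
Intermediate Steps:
1/(P + 13471/83111) = 1/(-40893 + 13471/83111) = 1/(-3398644652/83111) = -83111/3398644652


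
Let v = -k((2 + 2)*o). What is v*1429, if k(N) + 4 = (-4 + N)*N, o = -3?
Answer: -268652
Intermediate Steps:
k(N) = -4 + N*(-4 + N) (k(N) = -4 + (-4 + N)*N = -4 + N*(-4 + N))
v = -188 (v = -(-4 + ((2 + 2)*(-3))² - 4*(2 + 2)*(-3)) = -(-4 + (4*(-3))² - 16*(-3)) = -(-4 + (-12)² - 4*(-12)) = -(-4 + 144 + 48) = -1*188 = -188)
v*1429 = -188*1429 = -268652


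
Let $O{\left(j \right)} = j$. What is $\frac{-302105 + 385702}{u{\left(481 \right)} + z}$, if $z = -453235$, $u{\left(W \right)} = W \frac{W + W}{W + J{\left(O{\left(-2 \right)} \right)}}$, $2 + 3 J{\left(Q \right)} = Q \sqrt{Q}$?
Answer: $- \frac{26169682628746091}{141581707807038587} - \frac{77364342068 i \sqrt{2}}{141581707807038587} \approx -0.18484 - 7.7277 \cdot 10^{-7} i$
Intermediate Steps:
$J{\left(Q \right)} = - \frac{2}{3} + \frac{Q^{\frac{3}{2}}}{3}$ ($J{\left(Q \right)} = - \frac{2}{3} + \frac{Q \sqrt{Q}}{3} = - \frac{2}{3} + \frac{Q^{\frac{3}{2}}}{3}$)
$u{\left(W \right)} = \frac{2 W^{2}}{- \frac{2}{3} + W - \frac{2 i \sqrt{2}}{3}}$ ($u{\left(W \right)} = W \frac{W + W}{W - \left(\frac{2}{3} - \frac{\left(-2\right)^{\frac{3}{2}}}{3}\right)} = W \frac{2 W}{W - \left(\frac{2}{3} - \frac{\left(-2\right) i \sqrt{2}}{3}\right)} = W \frac{2 W}{W - \left(\frac{2}{3} + \frac{2 i \sqrt{2}}{3}\right)} = W \frac{2 W}{- \frac{2}{3} + W - \frac{2 i \sqrt{2}}{3}} = \frac{2 W^{2}}{- \frac{2}{3} + W - \frac{2 i \sqrt{2}}{3}}$)
$\frac{-302105 + 385702}{u{\left(481 \right)} + z} = \frac{-302105 + 385702}{\frac{6 \cdot 481^{2}}{-2 + 3 \cdot 481 - 2 i \sqrt{2}} - 453235} = \frac{83597}{6 \cdot 231361 \frac{1}{-2 + 1443 - 2 i \sqrt{2}} - 453235} = \frac{83597}{6 \cdot 231361 \frac{1}{1441 - 2 i \sqrt{2}} - 453235} = \frac{83597}{\frac{1388166}{1441 - 2 i \sqrt{2}} - 453235} = \frac{83597}{-453235 + \frac{1388166}{1441 - 2 i \sqrt{2}}}$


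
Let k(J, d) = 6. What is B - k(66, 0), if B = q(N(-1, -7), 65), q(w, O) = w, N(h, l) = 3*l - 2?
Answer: -29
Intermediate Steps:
N(h, l) = -2 + 3*l
B = -23 (B = -2 + 3*(-7) = -2 - 21 = -23)
B - k(66, 0) = -23 - 1*6 = -23 - 6 = -29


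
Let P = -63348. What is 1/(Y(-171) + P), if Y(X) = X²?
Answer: -1/34107 ≈ -2.9319e-5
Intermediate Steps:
1/(Y(-171) + P) = 1/((-171)² - 63348) = 1/(29241 - 63348) = 1/(-34107) = -1/34107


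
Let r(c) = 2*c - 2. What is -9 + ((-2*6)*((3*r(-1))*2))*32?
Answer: 9207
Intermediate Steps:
r(c) = -2 + 2*c
-9 + ((-2*6)*((3*r(-1))*2))*32 = -9 + ((-2*6)*((3*(-2 + 2*(-1)))*2))*32 = -9 - 12*3*(-2 - 2)*2*32 = -9 - 12*3*(-4)*2*32 = -9 - (-144)*2*32 = -9 - 12*(-24)*32 = -9 + 288*32 = -9 + 9216 = 9207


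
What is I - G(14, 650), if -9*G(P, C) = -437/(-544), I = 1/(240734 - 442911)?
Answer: 88346453/989858592 ≈ 0.089252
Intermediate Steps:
I = -1/202177 (I = 1/(-202177) = -1/202177 ≈ -4.9462e-6)
G(P, C) = -437/4896 (G(P, C) = -(-437)/(9*(-544)) = -(-437)*(-1)/(9*544) = -⅑*437/544 = -437/4896)
I - G(14, 650) = -1/202177 - 1*(-437/4896) = -1/202177 + 437/4896 = 88346453/989858592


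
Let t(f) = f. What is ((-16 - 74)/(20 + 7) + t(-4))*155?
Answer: -3410/3 ≈ -1136.7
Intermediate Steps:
((-16 - 74)/(20 + 7) + t(-4))*155 = ((-16 - 74)/(20 + 7) - 4)*155 = (-90/27 - 4)*155 = (-90*1/27 - 4)*155 = (-10/3 - 4)*155 = -22/3*155 = -3410/3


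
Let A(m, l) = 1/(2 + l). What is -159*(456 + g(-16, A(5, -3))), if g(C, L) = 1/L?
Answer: -72345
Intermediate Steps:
-159*(456 + g(-16, A(5, -3))) = -159*(456 + 1/(1/(2 - 3))) = -159*(456 + 1/(1/(-1))) = -159*(456 + 1/(-1)) = -159*(456 - 1) = -159*455 = -72345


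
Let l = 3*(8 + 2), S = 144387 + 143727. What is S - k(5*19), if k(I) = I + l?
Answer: 287989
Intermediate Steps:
S = 288114
l = 30 (l = 3*10 = 30)
k(I) = 30 + I (k(I) = I + 30 = 30 + I)
S - k(5*19) = 288114 - (30 + 5*19) = 288114 - (30 + 95) = 288114 - 1*125 = 288114 - 125 = 287989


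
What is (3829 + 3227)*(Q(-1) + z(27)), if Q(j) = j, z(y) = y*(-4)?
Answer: -769104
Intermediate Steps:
z(y) = -4*y
(3829 + 3227)*(Q(-1) + z(27)) = (3829 + 3227)*(-1 - 4*27) = 7056*(-1 - 108) = 7056*(-109) = -769104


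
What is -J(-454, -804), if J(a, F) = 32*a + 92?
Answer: 14436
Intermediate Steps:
J(a, F) = 92 + 32*a
-J(-454, -804) = -(92 + 32*(-454)) = -(92 - 14528) = -1*(-14436) = 14436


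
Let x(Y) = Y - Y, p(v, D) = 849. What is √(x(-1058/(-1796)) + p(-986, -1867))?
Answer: √849 ≈ 29.138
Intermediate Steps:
x(Y) = 0
√(x(-1058/(-1796)) + p(-986, -1867)) = √(0 + 849) = √849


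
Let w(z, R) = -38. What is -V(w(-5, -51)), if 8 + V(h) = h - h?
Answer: 8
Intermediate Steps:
V(h) = -8 (V(h) = -8 + (h - h) = -8 + 0 = -8)
-V(w(-5, -51)) = -1*(-8) = 8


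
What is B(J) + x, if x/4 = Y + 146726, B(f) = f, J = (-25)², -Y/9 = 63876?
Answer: -1712007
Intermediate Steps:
Y = -574884 (Y = -9*63876 = -574884)
J = 625
x = -1712632 (x = 4*(-574884 + 146726) = 4*(-428158) = -1712632)
B(J) + x = 625 - 1712632 = -1712007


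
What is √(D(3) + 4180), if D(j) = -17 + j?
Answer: √4166 ≈ 64.545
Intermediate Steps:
√(D(3) + 4180) = √((-17 + 3) + 4180) = √(-14 + 4180) = √4166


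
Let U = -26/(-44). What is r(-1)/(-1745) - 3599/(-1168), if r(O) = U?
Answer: 69075213/22419760 ≈ 3.0810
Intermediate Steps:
U = 13/22 (U = -26*(-1/44) = 13/22 ≈ 0.59091)
r(O) = 13/22
r(-1)/(-1745) - 3599/(-1168) = (13/22)/(-1745) - 3599/(-1168) = (13/22)*(-1/1745) - 3599*(-1/1168) = -13/38390 + 3599/1168 = 69075213/22419760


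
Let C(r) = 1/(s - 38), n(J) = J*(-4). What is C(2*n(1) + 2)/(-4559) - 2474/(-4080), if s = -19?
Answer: 107150857/176706840 ≈ 0.60638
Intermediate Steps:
n(J) = -4*J
C(r) = -1/57 (C(r) = 1/(-19 - 38) = 1/(-57) = -1/57)
C(2*n(1) + 2)/(-4559) - 2474/(-4080) = -1/57/(-4559) - 2474/(-4080) = -1/57*(-1/4559) - 2474*(-1/4080) = 1/259863 + 1237/2040 = 107150857/176706840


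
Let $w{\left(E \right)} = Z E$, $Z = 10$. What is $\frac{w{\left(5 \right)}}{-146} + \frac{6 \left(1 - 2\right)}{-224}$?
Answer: $- \frac{2581}{8176} \approx -0.31568$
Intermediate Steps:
$w{\left(E \right)} = 10 E$
$\frac{w{\left(5 \right)}}{-146} + \frac{6 \left(1 - 2\right)}{-224} = \frac{10 \cdot 5}{-146} + \frac{6 \left(1 - 2\right)}{-224} = 50 \left(- \frac{1}{146}\right) + 6 \left(-1\right) \left(- \frac{1}{224}\right) = - \frac{25}{73} - - \frac{3}{112} = - \frac{25}{73} + \frac{3}{112} = - \frac{2581}{8176}$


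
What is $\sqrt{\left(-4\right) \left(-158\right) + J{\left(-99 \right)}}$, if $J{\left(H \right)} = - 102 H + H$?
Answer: $\sqrt{10631} \approx 103.11$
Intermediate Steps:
$J{\left(H \right)} = - 101 H$
$\sqrt{\left(-4\right) \left(-158\right) + J{\left(-99 \right)}} = \sqrt{\left(-4\right) \left(-158\right) - -9999} = \sqrt{632 + 9999} = \sqrt{10631}$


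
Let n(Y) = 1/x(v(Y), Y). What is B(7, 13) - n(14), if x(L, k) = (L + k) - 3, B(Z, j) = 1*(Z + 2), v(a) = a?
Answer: 224/25 ≈ 8.9600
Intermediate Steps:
B(Z, j) = 2 + Z (B(Z, j) = 1*(2 + Z) = 2 + Z)
x(L, k) = -3 + L + k
n(Y) = 1/(-3 + 2*Y) (n(Y) = 1/(-3 + Y + Y) = 1/(-3 + 2*Y))
B(7, 13) - n(14) = (2 + 7) - 1/(-3 + 2*14) = 9 - 1/(-3 + 28) = 9 - 1/25 = 224/25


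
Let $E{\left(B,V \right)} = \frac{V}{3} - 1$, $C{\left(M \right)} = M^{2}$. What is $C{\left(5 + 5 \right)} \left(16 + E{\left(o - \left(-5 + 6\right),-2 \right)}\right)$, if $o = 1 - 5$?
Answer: $\frac{4300}{3} \approx 1433.3$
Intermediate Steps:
$o = -4$ ($o = 1 - 5 = -4$)
$E{\left(B,V \right)} = -1 + \frac{V}{3}$ ($E{\left(B,V \right)} = \frac{V}{3} - 1 = -1 + \frac{V}{3}$)
$C{\left(5 + 5 \right)} \left(16 + E{\left(o - \left(-5 + 6\right),-2 \right)}\right) = \left(5 + 5\right)^{2} \left(16 + \left(-1 + \frac{1}{3} \left(-2\right)\right)\right) = 10^{2} \left(16 - \frac{5}{3}\right) = 100 \left(16 - \frac{5}{3}\right) = 100 \cdot \frac{43}{3} = \frac{4300}{3}$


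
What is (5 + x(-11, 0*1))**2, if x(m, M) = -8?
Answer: 9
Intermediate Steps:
(5 + x(-11, 0*1))**2 = (5 - 8)**2 = (-3)**2 = 9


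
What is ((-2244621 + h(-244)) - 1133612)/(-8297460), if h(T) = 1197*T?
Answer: 3670301/8297460 ≈ 0.44234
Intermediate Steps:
((-2244621 + h(-244)) - 1133612)/(-8297460) = ((-2244621 + 1197*(-244)) - 1133612)/(-8297460) = ((-2244621 - 292068) - 1133612)*(-1/8297460) = (-2536689 - 1133612)*(-1/8297460) = -3670301*(-1/8297460) = 3670301/8297460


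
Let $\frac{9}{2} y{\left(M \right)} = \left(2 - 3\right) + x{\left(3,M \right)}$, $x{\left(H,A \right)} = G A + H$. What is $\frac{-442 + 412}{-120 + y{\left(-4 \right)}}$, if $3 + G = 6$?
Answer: $\frac{27}{110} \approx 0.24545$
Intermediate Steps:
$G = 3$ ($G = -3 + 6 = 3$)
$x{\left(H,A \right)} = H + 3 A$ ($x{\left(H,A \right)} = 3 A + H = H + 3 A$)
$y{\left(M \right)} = \frac{4}{9} + \frac{2 M}{3}$ ($y{\left(M \right)} = \frac{2 \left(\left(2 - 3\right) + \left(3 + 3 M\right)\right)}{9} = \frac{2 \left(-1 + \left(3 + 3 M\right)\right)}{9} = \frac{2 \left(2 + 3 M\right)}{9} = \frac{4}{9} + \frac{2 M}{3}$)
$\frac{-442 + 412}{-120 + y{\left(-4 \right)}} = \frac{-442 + 412}{-120 + \left(\frac{4}{9} + \frac{2}{3} \left(-4\right)\right)} = - \frac{30}{-120 + \left(\frac{4}{9} - \frac{8}{3}\right)} = - \frac{30}{-120 - \frac{20}{9}} = - \frac{30}{- \frac{1100}{9}} = \left(-30\right) \left(- \frac{9}{1100}\right) = \frac{27}{110}$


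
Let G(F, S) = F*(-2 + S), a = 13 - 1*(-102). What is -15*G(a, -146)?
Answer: 255300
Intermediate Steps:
a = 115 (a = 13 + 102 = 115)
-15*G(a, -146) = -1725*(-2 - 146) = -1725*(-148) = -15*(-17020) = 255300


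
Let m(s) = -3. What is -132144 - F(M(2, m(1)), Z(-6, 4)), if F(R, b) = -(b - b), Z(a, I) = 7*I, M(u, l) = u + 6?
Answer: -132144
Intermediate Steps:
M(u, l) = 6 + u
F(R, b) = 0 (F(R, b) = -1*0 = 0)
-132144 - F(M(2, m(1)), Z(-6, 4)) = -132144 - 1*0 = -132144 + 0 = -132144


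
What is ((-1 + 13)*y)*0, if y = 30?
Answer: 0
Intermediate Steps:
((-1 + 13)*y)*0 = ((-1 + 13)*30)*0 = (12*30)*0 = 360*0 = 0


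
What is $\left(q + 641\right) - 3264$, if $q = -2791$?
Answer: $-5414$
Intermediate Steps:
$\left(q + 641\right) - 3264 = \left(-2791 + 641\right) - 3264 = -2150 - 3264 = -5414$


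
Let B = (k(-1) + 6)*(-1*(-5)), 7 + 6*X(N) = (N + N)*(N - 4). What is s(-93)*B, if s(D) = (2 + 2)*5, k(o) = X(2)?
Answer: 350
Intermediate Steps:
X(N) = -7/6 + N*(-4 + N)/3 (X(N) = -7/6 + ((N + N)*(N - 4))/6 = -7/6 + ((2*N)*(-4 + N))/6 = -7/6 + (2*N*(-4 + N))/6 = -7/6 + N*(-4 + N)/3)
k(o) = -5/2 (k(o) = -7/6 - 4/3*2 + (⅓)*2² = -7/6 - 8/3 + (⅓)*4 = -7/6 - 8/3 + 4/3 = -5/2)
s(D) = 20 (s(D) = 4*5 = 20)
B = 35/2 (B = (-5/2 + 6)*(-1*(-5)) = (7/2)*5 = 35/2 ≈ 17.500)
s(-93)*B = 20*(35/2) = 350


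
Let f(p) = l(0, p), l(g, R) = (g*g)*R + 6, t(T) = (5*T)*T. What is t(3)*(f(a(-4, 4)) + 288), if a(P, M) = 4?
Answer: 13230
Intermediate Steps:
t(T) = 5*T²
l(g, R) = 6 + R*g² (l(g, R) = g²*R + 6 = R*g² + 6 = 6 + R*g²)
f(p) = 6 (f(p) = 6 + p*0² = 6 + p*0 = 6 + 0 = 6)
t(3)*(f(a(-4, 4)) + 288) = (5*3²)*(6 + 288) = (5*9)*294 = 45*294 = 13230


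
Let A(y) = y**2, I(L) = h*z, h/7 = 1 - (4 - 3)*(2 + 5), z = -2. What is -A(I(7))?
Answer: -7056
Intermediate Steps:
h = -42 (h = 7*(1 - (4 - 3)*(2 + 5)) = 7*(1 - 7) = 7*(-6) = -42)
I(L) = 84 (I(L) = -42*(-2) = 84)
-A(I(7)) = -1*84**2 = -1*7056 = -7056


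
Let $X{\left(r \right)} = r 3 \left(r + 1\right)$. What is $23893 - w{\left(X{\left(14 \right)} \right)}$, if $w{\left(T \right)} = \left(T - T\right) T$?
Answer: $23893$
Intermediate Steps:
$X{\left(r \right)} = r \left(3 + 3 r\right)$ ($X{\left(r \right)} = r 3 \left(1 + r\right) = r \left(3 + 3 r\right)$)
$w{\left(T \right)} = 0$ ($w{\left(T \right)} = 0 T = 0$)
$23893 - w{\left(X{\left(14 \right)} \right)} = 23893 - 0 = 23893 + 0 = 23893$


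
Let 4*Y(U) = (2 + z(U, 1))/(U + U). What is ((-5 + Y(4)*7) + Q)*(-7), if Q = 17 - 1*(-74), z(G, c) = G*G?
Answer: -10073/16 ≈ -629.56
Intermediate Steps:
z(G, c) = G²
Y(U) = (2 + U²)/(8*U) (Y(U) = ((2 + U²)/(U + U))/4 = ((2 + U²)/((2*U)))/4 = ((2 + U²)*(1/(2*U)))/4 = ((2 + U²)/(2*U))/4 = (2 + U²)/(8*U))
Q = 91 (Q = 17 + 74 = 91)
((-5 + Y(4)*7) + Q)*(-7) = ((-5 + ((⅛)*(2 + 4²)/4)*7) + 91)*(-7) = ((-5 + ((⅛)*(¼)*(2 + 16))*7) + 91)*(-7) = ((-5 + ((⅛)*(¼)*18)*7) + 91)*(-7) = ((-5 + (9/16)*7) + 91)*(-7) = ((-5 + 63/16) + 91)*(-7) = (-17/16 + 91)*(-7) = (1439/16)*(-7) = -10073/16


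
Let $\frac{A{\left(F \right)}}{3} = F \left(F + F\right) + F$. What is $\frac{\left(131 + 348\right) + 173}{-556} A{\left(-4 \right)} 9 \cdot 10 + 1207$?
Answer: $- \frac{1064507}{139} \approx -7658.3$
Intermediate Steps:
$A{\left(F \right)} = 3 F + 6 F^{2}$ ($A{\left(F \right)} = 3 \left(F \left(F + F\right) + F\right) = 3 \left(F 2 F + F\right) = 3 \left(2 F^{2} + F\right) = 3 \left(F + 2 F^{2}\right) = 3 F + 6 F^{2}$)
$\frac{\left(131 + 348\right) + 173}{-556} A{\left(-4 \right)} 9 \cdot 10 + 1207 = \frac{\left(131 + 348\right) + 173}{-556} \cdot 3 \left(-4\right) \left(1 + 2 \left(-4\right)\right) 9 \cdot 10 + 1207 = \left(479 + 173\right) \left(- \frac{1}{556}\right) 3 \left(-4\right) \left(1 - 8\right) 9 \cdot 10 + 1207 = 652 \left(- \frac{1}{556}\right) 3 \left(-4\right) \left(-7\right) 9 \cdot 10 + 1207 = - \frac{163 \cdot 84 \cdot 9 \cdot 10}{139} + 1207 = - \frac{163 \cdot 756 \cdot 10}{139} + 1207 = \left(- \frac{163}{139}\right) 7560 + 1207 = - \frac{1232280}{139} + 1207 = - \frac{1064507}{139}$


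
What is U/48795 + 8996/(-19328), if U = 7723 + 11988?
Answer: -14496403/235777440 ≈ -0.061483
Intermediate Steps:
U = 19711
U/48795 + 8996/(-19328) = 19711/48795 + 8996/(-19328) = 19711*(1/48795) + 8996*(-1/19328) = 19711/48795 - 2249/4832 = -14496403/235777440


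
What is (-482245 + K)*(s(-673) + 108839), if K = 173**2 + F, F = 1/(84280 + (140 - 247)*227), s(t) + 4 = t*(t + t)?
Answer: -9177860693784805/19997 ≈ -4.5896e+11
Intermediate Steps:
s(t) = -4 + 2*t**2 (s(t) = -4 + t*(t + t) = -4 + t*(2*t) = -4 + 2*t**2)
F = 1/59991 (F = 1/(84280 - 107*227) = 1/(84280 - 24289) = 1/59991 ≈ 1.6669e-5)
K = 1795470640/59991 (K = 173**2 + 1/59991 = 29929 + 1/59991 = 1795470640/59991 ≈ 29929.)
(-482245 + K)*(s(-673) + 108839) = (-482245 + 1795470640/59991)*((-4 + 2*(-673)**2) + 108839) = -27134889155*((-4 + 2*452929) + 108839)/59991 = -27134889155*((-4 + 905858) + 108839)/59991 = -27134889155*(905854 + 108839)/59991 = -27134889155/59991*1014693 = -9177860693784805/19997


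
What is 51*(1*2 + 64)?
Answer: 3366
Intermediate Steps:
51*(1*2 + 64) = 51*(2 + 64) = 51*66 = 3366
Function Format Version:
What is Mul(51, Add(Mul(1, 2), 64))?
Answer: 3366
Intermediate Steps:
Mul(51, Add(Mul(1, 2), 64)) = Mul(51, Add(2, 64)) = Mul(51, 66) = 3366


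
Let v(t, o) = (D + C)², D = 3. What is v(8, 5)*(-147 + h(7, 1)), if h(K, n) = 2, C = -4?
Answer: -145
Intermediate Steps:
v(t, o) = 1 (v(t, o) = (3 - 4)² = (-1)² = 1)
v(8, 5)*(-147 + h(7, 1)) = 1*(-147 + 2) = 1*(-145) = -145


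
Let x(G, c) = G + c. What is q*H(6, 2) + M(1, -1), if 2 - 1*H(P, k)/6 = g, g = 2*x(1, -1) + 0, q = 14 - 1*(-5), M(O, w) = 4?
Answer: 232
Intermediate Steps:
q = 19 (q = 14 + 5 = 19)
g = 0 (g = 2*(1 - 1) + 0 = 2*0 + 0 = 0 + 0 = 0)
H(P, k) = 12 (H(P, k) = 12 - 6*0 = 12 + 0 = 12)
q*H(6, 2) + M(1, -1) = 19*12 + 4 = 228 + 4 = 232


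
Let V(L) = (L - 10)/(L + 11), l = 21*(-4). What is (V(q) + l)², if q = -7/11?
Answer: 10439361/1444 ≈ 7229.5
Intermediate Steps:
l = -84
q = -7/11 (q = -7*1/11 = -7/11 ≈ -0.63636)
V(L) = (-10 + L)/(11 + L)
(V(q) + l)² = ((-10 - 7/11)/(11 - 7/11) - 84)² = (-117/11/(114/11) - 84)² = ((11/114)*(-117/11) - 84)² = (-39/38 - 84)² = (-3231/38)² = 10439361/1444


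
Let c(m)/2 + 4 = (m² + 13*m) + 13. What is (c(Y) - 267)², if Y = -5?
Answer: 108241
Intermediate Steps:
c(m) = 18 + 2*m² + 26*m (c(m) = -8 + 2*((m² + 13*m) + 13) = -8 + 2*(13 + m² + 13*m) = -8 + (26 + 2*m² + 26*m) = 18 + 2*m² + 26*m)
(c(Y) - 267)² = ((18 + 2*(-5)² + 26*(-5)) - 267)² = ((18 + 2*25 - 130) - 267)² = ((18 + 50 - 130) - 267)² = (-62 - 267)² = (-329)² = 108241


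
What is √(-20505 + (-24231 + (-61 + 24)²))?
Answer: I*√43367 ≈ 208.25*I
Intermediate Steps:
√(-20505 + (-24231 + (-61 + 24)²)) = √(-20505 + (-24231 + (-37)²)) = √(-20505 + (-24231 + 1369)) = √(-20505 - 22862) = √(-43367) = I*√43367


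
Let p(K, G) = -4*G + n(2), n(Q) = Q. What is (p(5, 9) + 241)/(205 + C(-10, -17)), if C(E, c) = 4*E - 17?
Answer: 207/148 ≈ 1.3986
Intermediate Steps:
C(E, c) = -17 + 4*E
p(K, G) = 2 - 4*G (p(K, G) = -4*G + 2 = 2 - 4*G)
(p(5, 9) + 241)/(205 + C(-10, -17)) = ((2 - 4*9) + 241)/(205 + (-17 + 4*(-10))) = ((2 - 36) + 241)/(205 + (-17 - 40)) = (-34 + 241)/(205 - 57) = 207/148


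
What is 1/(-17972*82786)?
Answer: -1/1487829992 ≈ -6.7212e-10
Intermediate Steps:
1/(-17972*82786) = -1/17972*1/82786 = -1/1487829992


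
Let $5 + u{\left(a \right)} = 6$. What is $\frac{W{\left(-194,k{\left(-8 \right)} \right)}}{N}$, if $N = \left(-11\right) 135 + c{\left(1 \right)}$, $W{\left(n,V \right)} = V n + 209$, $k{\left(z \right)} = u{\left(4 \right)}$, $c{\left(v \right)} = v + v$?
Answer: $- \frac{15}{1483} \approx -0.010115$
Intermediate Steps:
$u{\left(a \right)} = 1$ ($u{\left(a \right)} = -5 + 6 = 1$)
$c{\left(v \right)} = 2 v$
$k{\left(z \right)} = 1$
$W{\left(n,V \right)} = 209 + V n$
$N = -1483$ ($N = \left(-11\right) 135 + 2 \cdot 1 = -1485 + 2 = -1483$)
$\frac{W{\left(-194,k{\left(-8 \right)} \right)}}{N} = \frac{209 + 1 \left(-194\right)}{-1483} = \left(209 - 194\right) \left(- \frac{1}{1483}\right) = 15 \left(- \frac{1}{1483}\right) = - \frac{15}{1483}$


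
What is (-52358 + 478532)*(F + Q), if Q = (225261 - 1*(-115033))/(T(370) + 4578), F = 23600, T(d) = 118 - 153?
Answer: 6548169232908/649 ≈ 1.0090e+10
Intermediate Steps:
T(d) = -35
Q = 340294/4543 (Q = (225261 - 1*(-115033))/(-35 + 4578) = (225261 + 115033)/4543 = 340294*(1/4543) = 340294/4543 ≈ 74.905)
(-52358 + 478532)*(F + Q) = (-52358 + 478532)*(23600 + 340294/4543) = 426174*(107555094/4543) = 6548169232908/649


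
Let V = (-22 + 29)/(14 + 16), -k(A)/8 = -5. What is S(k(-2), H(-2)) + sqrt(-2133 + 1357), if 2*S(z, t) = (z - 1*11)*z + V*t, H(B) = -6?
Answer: 5793/10 + 2*I*sqrt(194) ≈ 579.3 + 27.857*I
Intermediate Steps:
k(A) = 40 (k(A) = -8*(-5) = 40)
V = 7/30 ≈ 0.23333
S(z, t) = 7*t/60 + z*(-11 + z)/2 (S(z, t) = ((z - 1*11)*z + 7*t/30)/2 = ((z - 11)*z + 7*t/30)/2 = ((-11 + z)*z + 7*t/30)/2 = (z*(-11 + z) + 7*t/30)/2 = (7*t/30 + z*(-11 + z))/2 = 7*t/60 + z*(-11 + z)/2)
S(k(-2), H(-2)) + sqrt(-2133 + 1357) = ((1/2)*40**2 - 11/2*40 + (7/60)*(-6)) + sqrt(-2133 + 1357) = ((1/2)*1600 - 220 - 7/10) + sqrt(-776) = (800 - 220 - 7/10) + 2*I*sqrt(194) = 5793/10 + 2*I*sqrt(194)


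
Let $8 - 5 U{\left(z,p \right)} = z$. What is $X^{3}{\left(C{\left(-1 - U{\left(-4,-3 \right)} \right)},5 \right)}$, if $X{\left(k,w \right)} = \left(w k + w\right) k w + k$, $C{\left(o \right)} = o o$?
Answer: $\frac{6035526715743}{125} \approx 4.8284 \cdot 10^{10}$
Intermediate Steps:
$U{\left(z,p \right)} = \frac{8}{5} - \frac{z}{5}$
$C{\left(o \right)} = o^{2}$
$X{\left(k,w \right)} = k + k w \left(w + k w\right)$ ($X{\left(k,w \right)} = \left(k w + w\right) k w + k = \left(w + k w\right) k w + k = k \left(w + k w\right) w + k = k w \left(w + k w\right) + k = k + k w \left(w + k w\right)$)
$X^{3}{\left(C{\left(-1 - U{\left(-4,-3 \right)} \right)},5 \right)} = \left(\left(-1 - \left(\frac{8}{5} - - \frac{4}{5}\right)\right)^{2} \left(1 + 5^{2} + \left(-1 - \left(\frac{8}{5} - - \frac{4}{5}\right)\right)^{2} \cdot 5^{2}\right)\right)^{3} = \left(\left(-1 - \left(\frac{8}{5} + \frac{4}{5}\right)\right)^{2} \left(1 + 25 + \left(-1 - \left(\frac{8}{5} + \frac{4}{5}\right)\right)^{2} \cdot 25\right)\right)^{3} = \left(\left(-1 - \frac{12}{5}\right)^{2} \left(1 + 25 + \left(-1 - \frac{12}{5}\right)^{2} \cdot 25\right)\right)^{3} = \left(\left(- \frac{17}{5}\right)^{2} \left(1 + 25 + \left(- \frac{17}{5}\right)^{2} \cdot 25\right)\right)^{3} = \left(\frac{289 \left(1 + 25 + \frac{289}{25} \cdot 25\right)}{25}\right)^{3} = \left(\frac{289 \left(1 + 25 + 289\right)}{25}\right)^{3} = \left(\frac{289}{25} \cdot 315\right)^{3} = \left(\frac{18207}{5}\right)^{3} = \frac{6035526715743}{125}$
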